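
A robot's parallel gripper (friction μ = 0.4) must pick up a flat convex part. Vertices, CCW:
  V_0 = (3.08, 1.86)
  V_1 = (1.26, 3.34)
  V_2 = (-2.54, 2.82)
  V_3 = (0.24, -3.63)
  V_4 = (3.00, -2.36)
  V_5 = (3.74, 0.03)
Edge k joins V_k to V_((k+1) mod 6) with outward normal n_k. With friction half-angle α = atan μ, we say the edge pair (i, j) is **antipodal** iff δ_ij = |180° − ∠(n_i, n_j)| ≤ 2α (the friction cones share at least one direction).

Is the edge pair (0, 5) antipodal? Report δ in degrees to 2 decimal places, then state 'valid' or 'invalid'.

α = atan 0.4 = 21.80°;  2α = 43.60°
edge 0: e_0 = (-1.82, +1.48);  n_0 = (+0.6309, +0.7759)
edge 5: e_5 = (-0.66, +1.83);  n_5 = (+0.9407, +0.3393)
∠(n_0, n_5) = 31.05°
δ = |180° − 31.05°| = 148.95°
148.95° > 2α = 43.60°  →  invalid

δ = 148.95°, invalid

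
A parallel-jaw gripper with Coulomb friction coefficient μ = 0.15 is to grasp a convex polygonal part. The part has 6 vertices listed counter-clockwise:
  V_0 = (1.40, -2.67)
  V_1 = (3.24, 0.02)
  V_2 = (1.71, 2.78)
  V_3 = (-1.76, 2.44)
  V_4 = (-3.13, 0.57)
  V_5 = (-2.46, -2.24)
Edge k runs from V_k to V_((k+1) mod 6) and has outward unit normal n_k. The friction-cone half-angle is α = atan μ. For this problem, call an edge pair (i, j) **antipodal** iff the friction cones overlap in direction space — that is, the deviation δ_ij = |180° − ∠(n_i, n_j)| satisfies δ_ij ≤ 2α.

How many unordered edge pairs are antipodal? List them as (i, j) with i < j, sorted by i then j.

α = atan 0.15 = 8.53°;  2α = 17.06°
n_0 = (+0.8254, -0.5646)
n_1 = (+0.8746, +0.4848)
n_2 = (-0.0975, +0.9952)
n_3 = (-0.8067, +0.5910)
n_4 = (-0.9727, -0.2319)
n_5 = (-0.1107, -0.9939)
  (0,1): δ = 116.63°  ·
  (0,2): δ = 50.03°  ·
  (0,3): δ = 1.85°  ✓
  (0,4): δ = 47.78°  ·
  (0,5): δ = 118.02°  ·
  (1,2): δ = 113.41°  ·
  (1,3): δ = 65.23°  ·
  (1,4): δ = 15.59°  ✓
  (1,5): δ = 54.64°  ·
  (2,3): δ = 131.82°  ·
  (2,4): δ = 82.19°  ·
  (2,5): δ = 11.95°  ✓
  (3,4): δ = 130.36°  ·
  (3,5): δ = 60.13°  ·
  (4,5): δ = 109.77°  ·
antipodal pairs: 3

count = 3; pairs: (0,3), (1,4), (2,5)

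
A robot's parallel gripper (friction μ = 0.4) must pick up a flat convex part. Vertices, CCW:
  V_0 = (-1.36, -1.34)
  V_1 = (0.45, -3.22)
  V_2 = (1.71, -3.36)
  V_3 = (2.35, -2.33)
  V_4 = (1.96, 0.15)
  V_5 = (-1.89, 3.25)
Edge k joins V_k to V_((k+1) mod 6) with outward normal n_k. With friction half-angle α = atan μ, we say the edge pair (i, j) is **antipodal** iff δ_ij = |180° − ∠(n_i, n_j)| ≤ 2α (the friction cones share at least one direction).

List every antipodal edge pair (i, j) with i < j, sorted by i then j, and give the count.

α = atan 0.4 = 21.80°;  2α = 43.60°
n_0 = (-0.7204, -0.6936)
n_1 = (-0.1104, -0.9939)
n_2 = (+0.8494, -0.5278)
n_3 = (+0.9879, +0.1553)
n_4 = (+0.6272, +0.7789)
n_5 = (-0.9934, -0.1147)
  (0,1): δ = 140.25°  ·
  (0,2): δ = 75.77°  ·
  (0,3): δ = 34.98°  ✓
  (0,4): δ = 7.25°  ✓
  (0,5): δ = 142.67°  ·
  (1,2): δ = 115.51°  ·
  (1,3): δ = 74.72°  ·
  (1,4): δ = 32.50°  ✓
  (1,5): δ = 102.93°  ·
  (2,3): δ = 139.21°  ·
  (2,4): δ = 96.99°  ·
  (2,5): δ = 38.44°  ✓
  (3,4): δ = 137.78°  ·
  (3,5): δ = 2.35°  ✓
  (4,5): δ = 44.57°  ·
antipodal pairs: 5

count = 5; pairs: (0,3), (0,4), (1,4), (2,5), (3,5)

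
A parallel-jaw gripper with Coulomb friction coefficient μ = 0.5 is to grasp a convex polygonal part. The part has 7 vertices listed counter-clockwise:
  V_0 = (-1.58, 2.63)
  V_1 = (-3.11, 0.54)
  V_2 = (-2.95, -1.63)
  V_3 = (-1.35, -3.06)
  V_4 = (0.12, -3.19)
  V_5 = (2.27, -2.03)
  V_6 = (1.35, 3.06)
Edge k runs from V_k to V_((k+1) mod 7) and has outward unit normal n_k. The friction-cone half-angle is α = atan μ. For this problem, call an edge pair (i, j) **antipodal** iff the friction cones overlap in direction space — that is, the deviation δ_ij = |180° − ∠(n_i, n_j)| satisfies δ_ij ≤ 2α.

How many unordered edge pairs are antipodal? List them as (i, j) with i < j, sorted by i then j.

α = atan 0.5 = 26.57°;  2α = 53.13°
n_0 = (-0.8069, +0.5907)
n_1 = (-0.9973, -0.0735)
n_2 = (-0.6664, -0.7456)
n_3 = (-0.0881, -0.9961)
n_4 = (+0.4748, -0.8801)
n_5 = (+0.9841, +0.1779)
n_6 = (-0.1452, +0.9894)
  (0,1): δ = 139.58°  ·
  (0,2): δ = 95.58°  ·
  (0,3): δ = 58.85°  ·
  (0,4): δ = 25.45°  ✓
  (0,5): δ = 46.45°  ✓
  (0,6): δ = 134.56°  ·
  (1,2): δ = 136.01°  ·
  (1,3): δ = 99.27°  ·
  (1,4): δ = 65.87°  ·
  (1,5): δ = 6.03°  ✓
  (1,6): δ = 94.13°  ·
  (2,3): δ = 143.27°  ·
  (2,4): δ = 109.86°  ·
  (2,5): δ = 37.97°  ✓
  (2,6): δ = 50.14°  ✓
  (3,4): δ = 146.60°  ·
  (3,5): δ = 74.70°  ·
  (3,6): δ = 13.40°  ✓
  (4,5): δ = 108.10°  ·
  (4,6): δ = 20.00°  ✓
  (5,6): δ = 91.90°  ·
antipodal pairs: 7

count = 7; pairs: (0,4), (0,5), (1,5), (2,5), (2,6), (3,6), (4,6)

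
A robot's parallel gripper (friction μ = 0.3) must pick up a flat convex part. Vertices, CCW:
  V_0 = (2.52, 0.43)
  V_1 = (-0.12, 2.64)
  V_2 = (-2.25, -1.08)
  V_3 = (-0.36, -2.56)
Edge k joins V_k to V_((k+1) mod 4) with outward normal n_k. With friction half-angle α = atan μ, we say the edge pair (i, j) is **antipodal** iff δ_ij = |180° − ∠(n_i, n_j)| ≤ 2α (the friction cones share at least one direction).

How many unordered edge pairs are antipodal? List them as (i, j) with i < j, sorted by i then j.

α = atan 0.3 = 16.70°;  2α = 33.40°
n_0 = (+0.6419, +0.7668)
n_1 = (-0.8678, +0.4969)
n_2 = (-0.6165, -0.7873)
n_3 = (+0.7202, -0.6937)
  (0,1): δ = 79.86°  ·
  (0,2): δ = 1.87°  ✓
  (0,3): δ = 86.01°  ·
  (1,2): δ = 98.27°  ·
  (1,3): δ = 14.13°  ✓
  (2,3): δ = 95.86°  ·
antipodal pairs: 2

count = 2; pairs: (0,2), (1,3)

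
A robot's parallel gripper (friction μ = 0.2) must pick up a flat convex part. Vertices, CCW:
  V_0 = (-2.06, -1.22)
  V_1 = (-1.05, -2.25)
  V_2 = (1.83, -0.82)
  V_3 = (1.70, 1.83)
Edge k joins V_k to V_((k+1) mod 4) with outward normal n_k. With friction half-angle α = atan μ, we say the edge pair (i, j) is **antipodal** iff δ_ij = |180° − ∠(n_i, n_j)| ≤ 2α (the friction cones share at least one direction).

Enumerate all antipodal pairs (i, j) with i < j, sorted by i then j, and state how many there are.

α = atan 0.2 = 11.31°;  2α = 22.62°
n_0 = (-0.7140, -0.7001)
n_1 = (+0.4447, -0.8957)
n_2 = (+0.9988, +0.0490)
n_3 = (-0.6300, +0.7766)
  (0,1): δ = 108.03°  ·
  (0,2): δ = 41.63°  ·
  (0,3): δ = 84.61°  ·
  (1,2): δ = 113.60°  ·
  (1,3): δ = 12.64°  ✓
  (2,3): δ = 53.76°  ·
antipodal pairs: 1

count = 1; pairs: (1,3)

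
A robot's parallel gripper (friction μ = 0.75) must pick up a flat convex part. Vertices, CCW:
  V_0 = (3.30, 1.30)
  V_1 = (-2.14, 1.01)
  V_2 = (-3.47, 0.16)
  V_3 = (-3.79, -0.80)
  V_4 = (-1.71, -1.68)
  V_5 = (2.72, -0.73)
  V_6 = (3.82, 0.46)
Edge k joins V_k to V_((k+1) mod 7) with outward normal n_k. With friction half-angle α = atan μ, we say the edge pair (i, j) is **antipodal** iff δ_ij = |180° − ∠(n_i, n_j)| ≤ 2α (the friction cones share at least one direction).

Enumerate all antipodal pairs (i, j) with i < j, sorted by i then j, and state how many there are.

count = 11; pairs: (0,3), (0,4), (0,5), (1,3), (1,4), (1,5), (2,4), (2,5), (2,6), (3,6), (4,6)

α = atan 0.75 = 36.87°;  2α = 73.74°
n_0 = (-0.0532, +0.9986)
n_1 = (-0.5385, +0.8426)
n_2 = (-0.9487, +0.3162)
n_3 = (-0.3896, -0.9210)
n_4 = (+0.2097, -0.9778)
n_5 = (+0.7343, -0.6788)
n_6 = (+0.8503, +0.5264)
  (0,1): δ = 150.47°  ·
  (0,2): δ = 111.49°  ·
  (0,3): δ = 25.98°  ✓
  (0,4): δ = 9.05°  ✓
  (0,5): δ = 44.20°  ✓
  (0,6): δ = 118.71°  ·
  (1,2): δ = 141.02°  ·
  (1,3): δ = 55.51°  ✓
  (1,4): δ = 20.48°  ✓
  (1,5): δ = 14.67°  ✓
  (1,6): δ = 89.18°  ·
  (2,3): δ = 94.50°  ·
  (2,4): δ = 59.46°  ✓
  (2,5): δ = 24.31°  ✓
  (2,6): δ = 50.19°  ✓
  (3,4): δ = 144.96°  ·
  (3,5): δ = 109.82°  ·
  (3,6): δ = 35.31°  ✓
  (4,5): δ = 144.85°  ·
  (4,6): δ = 70.34°  ✓
  (5,6): δ = 105.49°  ·
antipodal pairs: 11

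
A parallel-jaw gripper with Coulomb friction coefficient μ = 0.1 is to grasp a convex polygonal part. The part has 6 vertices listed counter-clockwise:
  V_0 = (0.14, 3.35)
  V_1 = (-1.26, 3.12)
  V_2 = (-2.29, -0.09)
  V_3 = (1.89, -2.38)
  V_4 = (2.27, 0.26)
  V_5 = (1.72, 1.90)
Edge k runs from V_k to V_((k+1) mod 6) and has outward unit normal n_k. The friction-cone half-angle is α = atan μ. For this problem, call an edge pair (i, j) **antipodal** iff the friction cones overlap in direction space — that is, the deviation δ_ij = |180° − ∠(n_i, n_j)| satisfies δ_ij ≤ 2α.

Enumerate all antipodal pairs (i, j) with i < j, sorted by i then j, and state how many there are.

count = 1; pairs: (1,3)

α = atan 0.1 = 5.71°;  2α = 11.42°
n_0 = (-0.1621, +0.9868)
n_1 = (-0.9522, +0.3055)
n_2 = (-0.4805, -0.8770)
n_3 = (+0.9898, -0.1425)
n_4 = (+0.9481, +0.3180)
n_5 = (+0.6761, +0.7368)
  (0,1): δ = 117.12°  ·
  (0,2): δ = 38.05°  ·
  (0,3): δ = 72.48°  ·
  (0,4): δ = 99.21°  ·
  (0,5): δ = 128.13°  ·
  (1,2): δ = 100.93°  ·
  (1,3): δ = 9.60°  ✓
  (1,4): δ = 36.33°  ·
  (1,5): δ = 65.25°  ·
  (2,3): δ = 69.47°  ·
  (2,4): δ = 42.74°  ·
  (2,5): δ = 13.83°  ·
  (3,4): δ = 153.27°  ·
  (3,5): δ = 124.35°  ·
  (4,5): δ = 151.08°  ·
antipodal pairs: 1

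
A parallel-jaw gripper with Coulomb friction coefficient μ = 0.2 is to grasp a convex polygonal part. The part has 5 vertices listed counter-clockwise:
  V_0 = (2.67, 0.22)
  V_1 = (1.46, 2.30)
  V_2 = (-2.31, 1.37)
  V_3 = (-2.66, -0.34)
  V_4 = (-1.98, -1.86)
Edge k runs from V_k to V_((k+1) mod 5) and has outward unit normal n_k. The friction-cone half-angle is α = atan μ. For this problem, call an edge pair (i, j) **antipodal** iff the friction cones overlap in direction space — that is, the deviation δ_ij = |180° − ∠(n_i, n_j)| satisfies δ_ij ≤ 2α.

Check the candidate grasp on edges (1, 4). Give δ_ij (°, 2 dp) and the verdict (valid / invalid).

δ = 10.24°, valid

α = atan 0.2 = 11.31°;  2α = 22.62°
edge 1: e_1 = (-3.77, -0.93);  n_1 = (-0.2395, +0.9709)
edge 4: e_4 = (+4.65, +2.08);  n_4 = (+0.4083, -0.9128)
∠(n_1, n_4) = 169.76°
δ = |180° − 169.76°| = 10.24°
10.24° ≤ 2α = 22.62°  →  valid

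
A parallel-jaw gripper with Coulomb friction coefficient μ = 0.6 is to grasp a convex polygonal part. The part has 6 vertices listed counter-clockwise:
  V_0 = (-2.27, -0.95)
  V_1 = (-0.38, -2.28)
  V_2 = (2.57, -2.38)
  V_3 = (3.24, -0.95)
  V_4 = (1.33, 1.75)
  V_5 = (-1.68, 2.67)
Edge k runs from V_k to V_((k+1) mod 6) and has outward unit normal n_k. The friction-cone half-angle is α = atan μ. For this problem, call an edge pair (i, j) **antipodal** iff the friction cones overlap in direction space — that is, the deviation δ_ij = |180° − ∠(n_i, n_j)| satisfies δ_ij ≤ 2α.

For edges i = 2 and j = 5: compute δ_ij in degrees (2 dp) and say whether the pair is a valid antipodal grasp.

α = atan 0.6 = 30.96°;  2α = 61.93°
edge 2: e_2 = (+0.67, +1.43);  n_2 = (+0.9055, -0.4243)
edge 5: e_5 = (-0.59, -3.62);  n_5 = (-0.9870, +0.1609)
∠(n_2, n_5) = 164.15°
δ = |180° − 164.15°| = 15.85°
15.85° ≤ 2α = 61.93°  →  valid

δ = 15.85°, valid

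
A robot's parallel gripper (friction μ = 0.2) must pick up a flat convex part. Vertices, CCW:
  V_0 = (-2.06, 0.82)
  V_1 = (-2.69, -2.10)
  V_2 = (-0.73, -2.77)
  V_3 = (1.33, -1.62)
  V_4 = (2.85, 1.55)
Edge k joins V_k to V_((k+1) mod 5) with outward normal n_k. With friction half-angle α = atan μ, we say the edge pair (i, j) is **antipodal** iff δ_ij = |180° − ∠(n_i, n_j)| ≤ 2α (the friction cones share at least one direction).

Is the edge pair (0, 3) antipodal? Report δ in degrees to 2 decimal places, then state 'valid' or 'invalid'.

α = atan 0.2 = 11.31°;  2α = 22.62°
edge 0: e_0 = (-0.63, -2.92);  n_0 = (-0.9775, +0.2109)
edge 3: e_3 = (+1.52, +3.17);  n_3 = (+0.9017, -0.4324)
∠(n_0, n_3) = 166.56°
δ = |180° − 166.56°| = 13.44°
13.44° ≤ 2α = 22.62°  →  valid

δ = 13.44°, valid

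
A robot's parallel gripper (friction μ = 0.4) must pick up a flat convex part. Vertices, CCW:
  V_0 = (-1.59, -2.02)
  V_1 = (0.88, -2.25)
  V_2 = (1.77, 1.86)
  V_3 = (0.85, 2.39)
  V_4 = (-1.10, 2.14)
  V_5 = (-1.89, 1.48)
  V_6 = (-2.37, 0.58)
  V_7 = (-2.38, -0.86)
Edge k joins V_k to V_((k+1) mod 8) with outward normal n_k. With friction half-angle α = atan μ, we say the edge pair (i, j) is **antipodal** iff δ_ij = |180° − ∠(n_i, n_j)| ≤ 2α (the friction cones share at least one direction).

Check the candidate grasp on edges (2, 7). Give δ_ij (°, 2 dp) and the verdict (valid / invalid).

α = atan 0.4 = 21.80°;  2α = 43.60°
edge 2: e_2 = (-0.92, +0.53);  n_2 = (+0.4992, +0.8665)
edge 7: e_7 = (+0.79, -1.16);  n_7 = (-0.8265, -0.5629)
∠(n_2, n_7) = 154.20°
δ = |180° − 154.20°| = 25.80°
25.80° ≤ 2α = 43.60°  →  valid

δ = 25.80°, valid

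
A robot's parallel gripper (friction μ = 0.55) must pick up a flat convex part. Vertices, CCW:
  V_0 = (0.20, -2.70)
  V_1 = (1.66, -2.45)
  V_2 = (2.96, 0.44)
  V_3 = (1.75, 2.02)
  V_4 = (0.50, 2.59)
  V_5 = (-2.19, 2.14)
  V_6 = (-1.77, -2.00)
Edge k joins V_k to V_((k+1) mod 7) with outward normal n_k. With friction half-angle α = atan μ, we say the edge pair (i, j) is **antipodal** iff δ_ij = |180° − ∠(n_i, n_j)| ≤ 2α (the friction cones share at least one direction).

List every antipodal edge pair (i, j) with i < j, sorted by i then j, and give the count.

count = 8; pairs: (0,3), (0,4), (1,4), (1,5), (2,5), (2,6), (3,6), (4,6)

α = atan 0.55 = 28.81°;  2α = 57.62°
n_0 = (+0.1688, -0.9857)
n_1 = (+0.9120, -0.4102)
n_2 = (+0.7939, +0.6080)
n_3 = (+0.4149, +0.9099)
n_4 = (-0.1650, +0.9863)
n_5 = (-0.9949, -0.1009)
n_6 = (-0.3348, -0.9423)
  (0,1): δ = 123.94°  ·
  (0,2): δ = 62.27°  ·
  (0,3): δ = 34.23°  ✓
  (0,4): δ = 0.22°  ✓
  (0,5): δ = 86.08°  ·
  (0,6): δ = 150.72°  ·
  (1,2): δ = 118.33°  ·
  (1,3): δ = 90.29°  ·
  (1,4): δ = 56.28°  ✓
  (1,5): δ = 30.01°  ✓
  (1,6): δ = 94.66°  ·
  (2,3): δ = 151.96°  ·
  (2,4): δ = 117.95°  ·
  (2,5): δ = 31.65°  ✓
  (2,6): δ = 32.99°  ✓
  (3,4): δ = 145.99°  ·
  (3,5): δ = 59.69°  ·
  (3,6): δ = 4.95°  ✓
  (4,5): δ = 93.70°  ·
  (4,6): δ = 29.06°  ✓
  (5,6): δ = 115.35°  ·
antipodal pairs: 8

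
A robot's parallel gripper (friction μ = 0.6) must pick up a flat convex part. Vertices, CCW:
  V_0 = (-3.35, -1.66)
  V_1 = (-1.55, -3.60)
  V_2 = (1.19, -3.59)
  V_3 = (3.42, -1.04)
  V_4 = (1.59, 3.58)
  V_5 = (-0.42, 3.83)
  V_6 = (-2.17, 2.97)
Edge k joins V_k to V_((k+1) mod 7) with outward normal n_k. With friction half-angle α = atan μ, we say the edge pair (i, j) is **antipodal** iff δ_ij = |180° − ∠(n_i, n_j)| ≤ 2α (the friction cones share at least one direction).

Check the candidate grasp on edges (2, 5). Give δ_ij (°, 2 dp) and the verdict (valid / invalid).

α = atan 0.6 = 30.96°;  2α = 61.93°
edge 2: e_2 = (+2.23, +2.55);  n_2 = (+0.7528, -0.6583)
edge 5: e_5 = (-1.75, -0.86);  n_5 = (-0.4410, +0.8975)
∠(n_2, n_5) = 157.34°
δ = |180° − 157.34°| = 22.66°
22.66° ≤ 2α = 61.93°  →  valid

δ = 22.66°, valid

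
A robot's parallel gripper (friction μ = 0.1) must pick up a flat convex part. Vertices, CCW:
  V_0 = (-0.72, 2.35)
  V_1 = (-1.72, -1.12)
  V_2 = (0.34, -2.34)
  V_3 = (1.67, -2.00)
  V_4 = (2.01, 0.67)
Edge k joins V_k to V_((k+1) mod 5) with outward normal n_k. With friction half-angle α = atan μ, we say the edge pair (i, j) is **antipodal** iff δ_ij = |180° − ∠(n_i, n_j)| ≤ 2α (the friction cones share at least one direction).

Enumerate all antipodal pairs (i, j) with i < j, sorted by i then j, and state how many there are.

count = 2; pairs: (0,3), (1,4)

α = atan 0.1 = 5.71°;  2α = 11.42°
n_0 = (-0.9609, +0.2769)
n_1 = (-0.5096, -0.8604)
n_2 = (+0.2477, -0.9688)
n_3 = (+0.9920, -0.1263)
n_4 = (+0.5241, +0.8517)
  (0,1): δ = 104.56°  ·
  (0,2): δ = 59.58°  ·
  (0,3): δ = 8.82°  ✓
  (0,4): δ = 74.47°  ·
  (1,2): δ = 135.02°  ·
  (1,3): δ = 66.62°  ·
  (1,4): δ = 0.97°  ✓
  (2,3): δ = 111.60°  ·
  (2,4): δ = 45.95°  ·
  (3,4): δ = 114.35°  ·
antipodal pairs: 2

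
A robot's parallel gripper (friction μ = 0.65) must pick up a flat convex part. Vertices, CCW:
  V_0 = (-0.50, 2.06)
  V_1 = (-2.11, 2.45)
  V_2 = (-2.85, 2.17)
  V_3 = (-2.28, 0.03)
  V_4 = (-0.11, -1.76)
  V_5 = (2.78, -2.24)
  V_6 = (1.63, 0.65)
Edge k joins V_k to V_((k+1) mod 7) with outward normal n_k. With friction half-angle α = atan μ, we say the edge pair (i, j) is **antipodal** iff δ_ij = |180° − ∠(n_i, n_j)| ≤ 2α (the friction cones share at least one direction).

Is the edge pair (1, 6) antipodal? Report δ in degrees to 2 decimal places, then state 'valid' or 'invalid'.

α = atan 0.65 = 33.02°;  2α = 66.05°
edge 1: e_1 = (-0.74, -0.28);  n_1 = (-0.3539, +0.9353)
edge 6: e_6 = (-2.13, +1.41);  n_6 = (+0.5520, +0.8339)
∠(n_1, n_6) = 54.23°
δ = |180° − 54.23°| = 125.77°
125.77° > 2α = 66.05°  →  invalid

δ = 125.77°, invalid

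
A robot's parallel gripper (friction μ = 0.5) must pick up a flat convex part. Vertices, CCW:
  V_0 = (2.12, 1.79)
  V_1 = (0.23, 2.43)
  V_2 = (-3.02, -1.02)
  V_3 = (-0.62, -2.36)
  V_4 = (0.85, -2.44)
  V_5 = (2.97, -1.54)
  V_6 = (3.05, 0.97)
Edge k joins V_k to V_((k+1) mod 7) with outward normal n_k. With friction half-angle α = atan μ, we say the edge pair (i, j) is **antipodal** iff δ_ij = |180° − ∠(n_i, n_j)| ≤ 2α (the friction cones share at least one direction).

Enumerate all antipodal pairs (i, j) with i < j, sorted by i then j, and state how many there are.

count = 8; pairs: (0,2), (0,3), (0,4), (1,3), (1,4), (1,5), (2,6), (3,6)

α = atan 0.5 = 26.57°;  2α = 53.13°
n_0 = (+0.3207, +0.9472)
n_1 = (-0.7279, +0.6857)
n_2 = (-0.4875, -0.8731)
n_3 = (-0.0543, -0.9985)
n_4 = (+0.3908, -0.9205)
n_5 = (+0.9995, -0.0319)
n_6 = (+0.6614, +0.7501)
  (0,1): δ = 114.58°  ·
  (0,2): δ = 10.47°  ✓
  (0,3): δ = 15.59°  ✓
  (0,4): δ = 41.71°  ✓
  (0,5): δ = 106.88°  ·
  (0,6): δ = 157.30°  ·
  (1,2): δ = 75.89°  ·
  (1,3): δ = 49.82°  ✓
  (1,4): δ = 23.71°  ✓
  (1,5): δ = 41.46°  ✓
  (1,6): δ = 91.89°  ·
  (2,3): δ = 153.94°  ·
  (2,4): δ = 127.82°  ·
  (2,5): δ = 62.65°  ·
  (2,6): δ = 12.23°  ✓
  (3,4): δ = 153.88°  ·
  (3,5): δ = 88.71°  ·
  (3,6): δ = 38.29°  ✓
  (4,5): δ = 114.83°  ·
  (4,6): δ = 64.41°  ·
  (5,6): δ = 129.58°  ·
antipodal pairs: 8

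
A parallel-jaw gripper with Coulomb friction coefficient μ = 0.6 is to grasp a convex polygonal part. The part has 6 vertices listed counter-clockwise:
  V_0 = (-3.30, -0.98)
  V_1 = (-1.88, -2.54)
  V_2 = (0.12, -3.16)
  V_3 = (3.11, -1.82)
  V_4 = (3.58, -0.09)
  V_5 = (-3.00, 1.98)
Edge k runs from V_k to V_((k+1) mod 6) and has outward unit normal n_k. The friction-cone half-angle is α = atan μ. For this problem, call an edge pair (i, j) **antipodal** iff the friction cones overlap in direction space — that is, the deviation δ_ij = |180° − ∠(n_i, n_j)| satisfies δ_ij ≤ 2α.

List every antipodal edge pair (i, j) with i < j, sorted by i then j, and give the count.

count = 6; pairs: (0,3), (0,4), (1,4), (2,4), (2,5), (3,5)

α = atan 0.6 = 30.96°;  2α = 61.93°
n_0 = (-0.7395, -0.6731)
n_1 = (-0.2961, -0.9552)
n_2 = (+0.4090, -0.9125)
n_3 = (+0.9650, -0.2622)
n_4 = (+0.3001, +0.9539)
n_5 = (-0.9949, +0.1008)
  (0,1): δ = 149.53°  ·
  (0,2): δ = 108.17°  ·
  (0,3): δ = 57.51°  ✓
  (0,4): δ = 30.23°  ✓
  (0,5): δ = 131.90°  ·
  (1,2): δ = 138.64°  ·
  (1,3): δ = 87.98°  ·
  (1,4): δ = 0.24°  ✓
  (1,5): δ = 101.44°  ·
  (2,3): δ = 129.34°  ·
  (2,4): δ = 41.60°  ✓
  (2,5): δ = 60.07°  ✓
  (3,4): δ = 92.26°  ·
  (3,5): δ = 9.41°  ✓
  (4,5): δ = 78.32°  ·
antipodal pairs: 6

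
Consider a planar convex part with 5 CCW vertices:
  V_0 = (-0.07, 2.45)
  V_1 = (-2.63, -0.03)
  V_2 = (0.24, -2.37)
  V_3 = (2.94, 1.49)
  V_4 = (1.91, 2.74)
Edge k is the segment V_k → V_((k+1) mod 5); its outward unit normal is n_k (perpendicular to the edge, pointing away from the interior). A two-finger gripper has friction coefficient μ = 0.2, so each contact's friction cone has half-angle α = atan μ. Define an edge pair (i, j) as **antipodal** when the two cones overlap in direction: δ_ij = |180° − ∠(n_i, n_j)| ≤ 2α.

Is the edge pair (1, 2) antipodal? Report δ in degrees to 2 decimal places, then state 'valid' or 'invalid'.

α = atan 0.2 = 11.31°;  2α = 22.62°
edge 1: e_1 = (+2.87, -2.34);  n_1 = (-0.6319, -0.7750)
edge 2: e_2 = (+2.70, +3.86);  n_2 = (+0.8194, -0.5732)
∠(n_1, n_2) = 94.22°
δ = |180° − 94.22°| = 85.78°
85.78° > 2α = 22.62°  →  invalid

δ = 85.78°, invalid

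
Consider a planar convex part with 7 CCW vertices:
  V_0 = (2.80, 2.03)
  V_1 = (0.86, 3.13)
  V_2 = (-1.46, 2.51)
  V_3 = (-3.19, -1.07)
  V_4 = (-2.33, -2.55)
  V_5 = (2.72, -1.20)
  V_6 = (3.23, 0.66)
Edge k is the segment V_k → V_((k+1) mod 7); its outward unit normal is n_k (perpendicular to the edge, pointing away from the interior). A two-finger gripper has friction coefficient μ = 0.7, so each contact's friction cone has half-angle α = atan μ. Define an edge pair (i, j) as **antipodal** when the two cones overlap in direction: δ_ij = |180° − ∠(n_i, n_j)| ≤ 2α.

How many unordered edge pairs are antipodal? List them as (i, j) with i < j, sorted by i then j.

count = 9; pairs: (0,3), (0,4), (1,4), (1,5), (2,4), (2,5), (2,6), (3,5), (3,6)

α = atan 0.7 = 34.99°;  2α = 69.98°
n_0 = (+0.4932, +0.8699)
n_1 = (-0.2582, +0.9661)
n_2 = (-0.9004, +0.4351)
n_3 = (-0.8646, -0.5024)
n_4 = (+0.2583, -0.9661)
n_5 = (+0.9644, -0.2644)
n_6 = (+0.9541, +0.2995)
  (0,1): δ = 135.48°  ·
  (0,2): δ = 86.24°  ·
  (0,3): δ = 30.29°  ✓
  (0,4): δ = 44.52°  ✓
  (0,5): δ = 104.22°  ·
  (0,6): δ = 136.98°  ·
  (1,2): δ = 130.75°  ·
  (1,3): δ = 74.80°  ·
  (1,4): δ = 0.00°  ✓
  (1,5): δ = 59.70°  ✓
  (1,6): δ = 92.46°  ·
  (2,3): δ = 124.05°  ·
  (2,4): δ = 49.24°  ✓
  (2,5): δ = 10.46°  ✓
  (2,6): δ = 43.22°  ✓
  (3,4): δ = 105.19°  ·
  (3,5): δ = 45.49°  ✓
  (3,6): δ = 12.73°  ✓
  (4,5): δ = 120.30°  ·
  (4,6): δ = 87.54°  ·
  (5,6): δ = 147.24°  ·
antipodal pairs: 9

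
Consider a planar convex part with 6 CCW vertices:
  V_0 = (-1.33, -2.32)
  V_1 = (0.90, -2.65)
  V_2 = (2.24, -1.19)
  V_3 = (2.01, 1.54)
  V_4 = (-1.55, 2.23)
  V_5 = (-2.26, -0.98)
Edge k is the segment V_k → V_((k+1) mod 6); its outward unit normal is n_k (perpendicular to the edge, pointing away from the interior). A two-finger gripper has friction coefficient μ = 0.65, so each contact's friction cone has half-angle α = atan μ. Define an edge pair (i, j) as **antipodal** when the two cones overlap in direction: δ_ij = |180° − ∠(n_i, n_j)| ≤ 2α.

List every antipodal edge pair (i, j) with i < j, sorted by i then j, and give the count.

count = 6; pairs: (0,3), (1,3), (1,4), (2,4), (2,5), (3,5)

α = atan 0.65 = 33.02°;  2α = 66.05°
n_0 = (-0.1464, -0.9892)
n_1 = (+0.7367, -0.6762)
n_2 = (+0.9965, +0.0840)
n_3 = (+0.1903, +0.9817)
n_4 = (-0.9764, +0.2160)
n_5 = (-0.8215, -0.5702)
  (0,1): δ = 124.13°  ·
  (0,2): δ = 76.77°  ·
  (0,3): δ = 2.55°  ✓
  (0,4): δ = 85.95°  ·
  (0,5): δ = 133.18°  ·
  (1,2): δ = 132.64°  ·
  (1,3): δ = 58.42°  ✓
  (1,4): δ = 30.07°  ✓
  (1,5): δ = 77.31°  ·
  (2,3): δ = 105.78°  ·
  (2,4): δ = 17.29°  ✓
  (2,5): δ = 29.95°  ✓
  (3,4): δ = 91.50°  ·
  (3,5): δ = 44.27°  ✓
  (4,5): δ = 132.77°  ·
antipodal pairs: 6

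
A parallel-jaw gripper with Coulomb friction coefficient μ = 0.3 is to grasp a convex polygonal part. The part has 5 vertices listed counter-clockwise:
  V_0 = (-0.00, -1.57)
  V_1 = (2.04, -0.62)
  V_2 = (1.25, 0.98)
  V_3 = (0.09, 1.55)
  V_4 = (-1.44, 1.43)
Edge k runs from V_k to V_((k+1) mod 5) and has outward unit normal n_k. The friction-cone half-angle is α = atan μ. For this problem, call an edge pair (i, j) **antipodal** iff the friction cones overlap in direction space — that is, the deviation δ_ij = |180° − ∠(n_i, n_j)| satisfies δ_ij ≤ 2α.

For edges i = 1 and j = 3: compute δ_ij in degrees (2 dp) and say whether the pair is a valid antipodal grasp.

δ = 111.79°, invalid

α = atan 0.3 = 16.70°;  2α = 33.40°
edge 1: e_1 = (-0.79, +1.60);  n_1 = (+0.8967, +0.4427)
edge 3: e_3 = (-1.53, -0.12);  n_3 = (-0.0782, +0.9969)
∠(n_1, n_3) = 68.21°
δ = |180° − 68.21°| = 111.79°
111.79° > 2α = 33.40°  →  invalid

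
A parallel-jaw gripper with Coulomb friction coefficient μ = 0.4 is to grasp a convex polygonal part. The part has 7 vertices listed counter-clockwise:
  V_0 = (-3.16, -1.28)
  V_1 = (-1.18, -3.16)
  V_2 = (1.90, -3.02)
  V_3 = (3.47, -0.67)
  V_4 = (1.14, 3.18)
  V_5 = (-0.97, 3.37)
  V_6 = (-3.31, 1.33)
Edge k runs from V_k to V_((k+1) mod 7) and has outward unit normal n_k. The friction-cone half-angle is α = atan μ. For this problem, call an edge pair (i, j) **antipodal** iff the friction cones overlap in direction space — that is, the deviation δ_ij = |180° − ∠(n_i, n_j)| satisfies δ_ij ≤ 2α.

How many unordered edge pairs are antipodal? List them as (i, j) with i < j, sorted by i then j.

count = 7; pairs: (0,3), (0,4), (1,4), (1,5), (2,5), (2,6), (3,6)

α = atan 0.4 = 21.80°;  2α = 43.60°
n_0 = (-0.6886, -0.7252)
n_1 = (+0.0454, -0.9990)
n_2 = (+0.8315, -0.5555)
n_3 = (+0.8555, +0.5178)
n_4 = (+0.0897, +0.9960)
n_5 = (-0.6571, +0.7538)
n_6 = (-0.9984, -0.0574)
  (0,1): δ = 133.88°  ·
  (0,2): δ = 80.23°  ·
  (0,3): δ = 15.30°  ✓
  (0,4): δ = 38.37°  ✓
  (0,5): δ = 84.60°  ·
  (0,6): δ = 136.81°  ·
  (1,2): δ = 126.35°  ·
  (1,3): δ = 61.42°  ·
  (1,4): δ = 7.75°  ✓
  (1,5): δ = 38.48°  ✓
  (1,6): δ = 90.69°  ·
  (2,3): δ = 115.07°  ·
  (2,4): δ = 61.40°  ·
  (2,5): δ = 15.17°  ✓
  (2,6): δ = 37.04°  ✓
  (3,4): δ = 126.33°  ·
  (3,5): δ = 80.10°  ·
  (3,6): δ = 27.89°  ✓
  (4,5): δ = 133.77°  ·
  (4,6): δ = 81.57°  ·
  (5,6): δ = 127.79°  ·
antipodal pairs: 7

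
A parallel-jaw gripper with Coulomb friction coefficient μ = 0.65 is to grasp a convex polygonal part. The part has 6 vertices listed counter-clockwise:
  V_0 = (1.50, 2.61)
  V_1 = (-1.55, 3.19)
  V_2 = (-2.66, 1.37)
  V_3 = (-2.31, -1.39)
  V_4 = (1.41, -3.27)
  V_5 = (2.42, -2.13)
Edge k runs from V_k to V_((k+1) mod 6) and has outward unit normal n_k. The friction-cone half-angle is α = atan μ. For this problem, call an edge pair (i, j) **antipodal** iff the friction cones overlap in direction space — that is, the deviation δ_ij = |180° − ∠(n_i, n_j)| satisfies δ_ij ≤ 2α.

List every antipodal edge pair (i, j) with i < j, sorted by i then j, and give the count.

α = atan 0.65 = 33.02°;  2α = 66.05°
n_0 = (+0.1868, +0.9824)
n_1 = (-0.8537, +0.5207)
n_2 = (-0.9921, -0.1258)
n_3 = (-0.4510, -0.8925)
n_4 = (+0.7485, -0.6631)
n_5 = (+0.9817, +0.1905)
  (0,1): δ = 110.61°  ·
  (0,2): δ = 72.01°  ·
  (0,3): δ = 16.04°  ✓
  (0,4): δ = 59.23°  ✓
  (0,5): δ = 111.75°  ·
  (1,2): δ = 141.39°  ·
  (1,3): δ = 85.43°  ·
  (1,4): δ = 10.16°  ✓
  (1,5): δ = 42.36°  ✓
  (2,3): δ = 124.04°  ·
  (2,4): δ = 48.77°  ✓
  (2,5): δ = 3.76°  ✓
  (3,4): δ = 104.73°  ·
  (3,5): δ = 52.20°  ✓
  (4,5): δ = 127.48°  ·
antipodal pairs: 7

count = 7; pairs: (0,3), (0,4), (1,4), (1,5), (2,4), (2,5), (3,5)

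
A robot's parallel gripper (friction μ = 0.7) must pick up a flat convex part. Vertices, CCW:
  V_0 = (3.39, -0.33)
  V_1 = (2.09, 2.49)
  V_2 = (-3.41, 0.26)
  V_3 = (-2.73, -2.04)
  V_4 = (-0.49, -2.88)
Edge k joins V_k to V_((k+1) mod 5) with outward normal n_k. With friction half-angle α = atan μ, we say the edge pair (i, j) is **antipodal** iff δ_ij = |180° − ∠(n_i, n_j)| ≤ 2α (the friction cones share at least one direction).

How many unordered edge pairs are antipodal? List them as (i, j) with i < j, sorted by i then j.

α = atan 0.7 = 34.99°;  2α = 69.98°
n_0 = (+0.9081, +0.4186)
n_1 = (-0.3757, +0.9267)
n_2 = (-0.9590, -0.2835)
n_3 = (-0.3511, -0.9363)
n_4 = (+0.5492, -0.8357)
  (0,1): δ = 92.68°  ·
  (0,2): δ = 8.28°  ✓
  (0,3): δ = 44.69°  ✓
  (0,4): δ = 98.56°  ·
  (1,2): δ = 95.60°  ·
  (1,3): δ = 42.63°  ✓
  (1,4): δ = 11.24°  ✓
  (2,3): δ = 127.03°  ·
  (2,4): δ = 73.16°  ·
  (3,4): δ = 126.13°  ·
antipodal pairs: 4

count = 4; pairs: (0,2), (0,3), (1,3), (1,4)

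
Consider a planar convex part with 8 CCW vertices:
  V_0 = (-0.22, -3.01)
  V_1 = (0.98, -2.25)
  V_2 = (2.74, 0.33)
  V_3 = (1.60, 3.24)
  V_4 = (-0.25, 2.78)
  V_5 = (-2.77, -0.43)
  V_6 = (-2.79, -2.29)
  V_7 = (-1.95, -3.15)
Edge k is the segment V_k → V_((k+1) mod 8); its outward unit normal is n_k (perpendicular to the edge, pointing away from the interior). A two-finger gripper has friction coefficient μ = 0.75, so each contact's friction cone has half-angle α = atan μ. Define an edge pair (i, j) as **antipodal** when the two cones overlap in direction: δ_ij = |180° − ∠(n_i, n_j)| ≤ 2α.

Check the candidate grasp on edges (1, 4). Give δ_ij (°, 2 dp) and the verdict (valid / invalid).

δ = 3.83°, valid

α = atan 0.75 = 36.87°;  2α = 73.74°
edge 1: e_1 = (+1.76, +2.58);  n_1 = (+0.8261, -0.5635)
edge 4: e_4 = (-2.52, -3.21);  n_4 = (-0.7866, +0.6175)
∠(n_1, n_4) = 176.17°
δ = |180° − 176.17°| = 3.83°
3.83° ≤ 2α = 73.74°  →  valid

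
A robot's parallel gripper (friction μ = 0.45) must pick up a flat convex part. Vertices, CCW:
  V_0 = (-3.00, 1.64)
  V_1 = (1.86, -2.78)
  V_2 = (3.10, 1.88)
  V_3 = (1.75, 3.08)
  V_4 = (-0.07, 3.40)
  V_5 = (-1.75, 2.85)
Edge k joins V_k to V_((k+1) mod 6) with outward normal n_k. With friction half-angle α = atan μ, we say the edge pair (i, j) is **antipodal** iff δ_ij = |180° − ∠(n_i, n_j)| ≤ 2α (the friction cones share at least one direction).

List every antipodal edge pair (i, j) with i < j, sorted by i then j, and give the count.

α = atan 0.45 = 24.23°;  2α = 48.46°
n_0 = (-0.6728, -0.7398)
n_1 = (+0.9664, -0.2571)
n_2 = (+0.6644, +0.7474)
n_3 = (+0.1732, +0.9849)
n_4 = (-0.3111, +0.9504)
n_5 = (-0.6955, +0.7185)
  (0,1): δ = 62.62°  ·
  (0,2): δ = 0.65°  ✓
  (0,3): δ = 32.31°  ✓
  (0,4): δ = 60.41°  ·
  (0,5): δ = 86.35°  ·
  (1,2): δ = 116.73°  ·
  (1,3): δ = 85.07°  ·
  (1,4): δ = 56.97°  ·
  (1,5): δ = 31.03°  ✓
  (2,3): δ = 148.34°  ·
  (2,4): δ = 120.24°  ·
  (2,5): δ = 94.30°  ·
  (3,4): δ = 151.90°  ·
  (3,5): δ = 125.96°  ·
  (4,5): δ = 154.06°  ·
antipodal pairs: 3

count = 3; pairs: (0,2), (0,3), (1,5)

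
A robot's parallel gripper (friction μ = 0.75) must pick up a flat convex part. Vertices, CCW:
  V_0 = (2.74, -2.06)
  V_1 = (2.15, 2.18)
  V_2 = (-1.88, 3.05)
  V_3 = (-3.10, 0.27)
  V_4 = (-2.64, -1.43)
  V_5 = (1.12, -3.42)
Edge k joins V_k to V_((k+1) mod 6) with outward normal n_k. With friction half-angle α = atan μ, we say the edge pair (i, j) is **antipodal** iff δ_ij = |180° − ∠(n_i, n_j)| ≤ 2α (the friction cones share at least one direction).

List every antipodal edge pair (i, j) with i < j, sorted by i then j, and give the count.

count = 8; pairs: (0,2), (0,3), (0,4), (1,3), (1,4), (1,5), (2,5), (3,5)

α = atan 0.75 = 36.87°;  2α = 73.74°
n_0 = (+0.9905, +0.1378)
n_1 = (+0.2110, +0.9775)
n_2 = (-0.9157, +0.4019)
n_3 = (-0.9653, -0.2612)
n_4 = (-0.4678, -0.8838)
n_5 = (+0.6430, -0.7659)
  (0,1): δ = 110.10°  ·
  (0,2): δ = 31.62°  ✓
  (0,3): δ = 7.22°  ✓
  (0,4): δ = 54.19°  ✓
  (0,5): δ = 122.09°  ·
  (1,2): δ = 101.51°  ·
  (1,3): δ = 62.68°  ✓
  (1,4): δ = 15.71°  ✓
  (1,5): δ = 52.20°  ✓
  (2,3): δ = 141.16°  ·
  (2,4): δ = 94.20°  ·
  (2,5): δ = 26.29°  ✓
  (3,4): δ = 133.03°  ·
  (3,5): δ = 65.13°  ✓
  (4,5): δ = 112.10°  ·
antipodal pairs: 8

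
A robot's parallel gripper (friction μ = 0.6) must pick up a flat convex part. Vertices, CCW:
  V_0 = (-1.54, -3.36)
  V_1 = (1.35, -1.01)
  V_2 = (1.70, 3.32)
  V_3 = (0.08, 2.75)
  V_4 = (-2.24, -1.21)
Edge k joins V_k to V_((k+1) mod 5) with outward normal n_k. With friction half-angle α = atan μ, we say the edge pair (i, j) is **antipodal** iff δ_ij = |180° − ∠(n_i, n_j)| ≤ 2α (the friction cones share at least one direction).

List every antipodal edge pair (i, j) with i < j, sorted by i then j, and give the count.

α = atan 0.6 = 30.96°;  2α = 61.93°
n_0 = (+0.6309, -0.7759)
n_1 = (+0.9967, -0.0806)
n_2 = (-0.3319, +0.9433)
n_3 = (-0.8628, +0.5055)
n_4 = (-0.9509, -0.3096)
  (0,1): δ = 133.74°  ·
  (0,2): δ = 19.73°  ✓
  (0,3): δ = 20.52°  ✓
  (0,4): δ = 68.92°  ·
  (1,2): δ = 65.99°  ·
  (1,3): δ = 25.74°  ✓
  (1,4): δ = 22.66°  ✓
  (2,3): δ = 139.75°  ·
  (2,4): δ = 91.35°  ·
  (3,4): δ = 131.60°  ·
antipodal pairs: 4

count = 4; pairs: (0,2), (0,3), (1,3), (1,4)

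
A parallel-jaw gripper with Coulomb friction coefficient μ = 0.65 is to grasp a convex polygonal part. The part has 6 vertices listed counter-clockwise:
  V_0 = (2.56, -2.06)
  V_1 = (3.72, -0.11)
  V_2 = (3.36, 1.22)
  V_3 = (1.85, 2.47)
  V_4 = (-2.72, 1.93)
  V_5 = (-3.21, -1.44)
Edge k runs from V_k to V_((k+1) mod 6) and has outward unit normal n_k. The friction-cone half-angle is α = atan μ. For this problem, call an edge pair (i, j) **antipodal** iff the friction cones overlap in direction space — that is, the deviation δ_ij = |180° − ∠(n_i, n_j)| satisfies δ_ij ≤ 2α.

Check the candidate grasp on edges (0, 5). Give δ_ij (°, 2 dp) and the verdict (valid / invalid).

δ = 114.61°, invalid

α = atan 0.65 = 33.02°;  2α = 66.05°
edge 0: e_0 = (+1.16, +1.95);  n_0 = (+0.8594, -0.5113)
edge 5: e_5 = (+5.77, -0.62);  n_5 = (-0.1068, -0.9943)
∠(n_0, n_5) = 65.39°
δ = |180° − 65.39°| = 114.61°
114.61° > 2α = 66.05°  →  invalid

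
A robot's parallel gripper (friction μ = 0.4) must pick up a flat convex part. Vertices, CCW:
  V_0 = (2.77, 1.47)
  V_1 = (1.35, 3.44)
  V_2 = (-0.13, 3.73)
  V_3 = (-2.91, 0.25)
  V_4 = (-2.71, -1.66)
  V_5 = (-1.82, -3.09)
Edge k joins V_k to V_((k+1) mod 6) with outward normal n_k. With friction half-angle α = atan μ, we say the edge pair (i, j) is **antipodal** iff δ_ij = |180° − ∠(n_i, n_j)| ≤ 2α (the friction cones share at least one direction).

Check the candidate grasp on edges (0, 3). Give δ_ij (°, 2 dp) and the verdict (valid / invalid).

α = atan 0.4 = 21.80°;  2α = 43.60°
edge 0: e_0 = (-1.42, +1.97);  n_0 = (+0.8112, +0.5847)
edge 3: e_3 = (+0.20, -1.91);  n_3 = (-0.9946, -0.1041)
∠(n_0, n_3) = 150.19°
δ = |180° − 150.19°| = 29.81°
29.81° ≤ 2α = 43.60°  →  valid

δ = 29.81°, valid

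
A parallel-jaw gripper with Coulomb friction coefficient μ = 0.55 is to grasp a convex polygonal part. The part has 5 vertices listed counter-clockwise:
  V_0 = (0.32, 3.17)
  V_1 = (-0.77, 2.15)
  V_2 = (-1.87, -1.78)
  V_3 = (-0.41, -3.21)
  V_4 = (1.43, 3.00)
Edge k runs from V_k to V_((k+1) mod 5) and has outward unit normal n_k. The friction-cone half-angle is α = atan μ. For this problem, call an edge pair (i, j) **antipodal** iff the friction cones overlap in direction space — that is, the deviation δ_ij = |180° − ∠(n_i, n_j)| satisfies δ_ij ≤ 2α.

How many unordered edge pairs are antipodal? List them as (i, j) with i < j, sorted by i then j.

count = 3; pairs: (0,3), (1,3), (2,4)

α = atan 0.55 = 28.81°;  2α = 57.62°
n_0 = (-0.6833, +0.7302)
n_1 = (-0.9630, +0.2695)
n_2 = (-0.6997, -0.7144)
n_3 = (+0.9588, -0.2841)
n_4 = (+0.1514, +0.9885)
  (0,1): δ = 148.74°  ·
  (0,2): δ = 87.51°  ·
  (0,3): δ = 30.40°  ✓
  (0,4): δ = 128.19°  ·
  (1,2): δ = 118.77°  ·
  (1,3): δ = 0.87°  ✓
  (1,4): δ = 96.93°  ·
  (2,3): δ = 62.10°  ·
  (2,4): δ = 35.70°  ✓
  (3,4): δ = 82.20°  ·
antipodal pairs: 3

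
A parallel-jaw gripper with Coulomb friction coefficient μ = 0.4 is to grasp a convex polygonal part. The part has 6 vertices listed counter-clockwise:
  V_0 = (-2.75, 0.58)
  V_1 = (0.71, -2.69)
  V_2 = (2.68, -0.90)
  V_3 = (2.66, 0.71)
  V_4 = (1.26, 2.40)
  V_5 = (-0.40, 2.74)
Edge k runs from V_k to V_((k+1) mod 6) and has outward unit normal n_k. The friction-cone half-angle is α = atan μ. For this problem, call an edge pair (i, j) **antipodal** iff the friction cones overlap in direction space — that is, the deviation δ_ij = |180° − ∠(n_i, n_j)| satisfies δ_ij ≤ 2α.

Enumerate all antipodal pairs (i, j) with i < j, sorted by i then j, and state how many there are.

count = 3; pairs: (0,3), (0,4), (1,5)

α = atan 0.4 = 21.80°;  2α = 43.60°
n_0 = (-0.6869, -0.7268)
n_1 = (+0.6725, -0.7401)
n_2 = (+0.9999, +0.0124)
n_3 = (+0.7701, +0.6379)
n_4 = (+0.2007, +0.9797)
n_5 = (-0.6767, +0.7362)
  (0,1): δ = 94.36°  ·
  (0,2): δ = 45.91°  ·
  (0,3): δ = 6.98°  ✓
  (0,4): δ = 31.81°  ✓
  (0,5): δ = 85.97°  ·
  (1,2): δ = 131.55°  ·
  (1,3): δ = 92.62°  ·
  (1,4): δ = 53.83°  ·
  (1,5): δ = 0.33°  ✓
  (2,3): δ = 141.07°  ·
  (2,4): δ = 102.29°  ·
  (2,5): δ = 48.12°  ·
  (3,4): δ = 141.21°  ·
  (3,5): δ = 87.05°  ·
  (4,5): δ = 125.84°  ·
antipodal pairs: 3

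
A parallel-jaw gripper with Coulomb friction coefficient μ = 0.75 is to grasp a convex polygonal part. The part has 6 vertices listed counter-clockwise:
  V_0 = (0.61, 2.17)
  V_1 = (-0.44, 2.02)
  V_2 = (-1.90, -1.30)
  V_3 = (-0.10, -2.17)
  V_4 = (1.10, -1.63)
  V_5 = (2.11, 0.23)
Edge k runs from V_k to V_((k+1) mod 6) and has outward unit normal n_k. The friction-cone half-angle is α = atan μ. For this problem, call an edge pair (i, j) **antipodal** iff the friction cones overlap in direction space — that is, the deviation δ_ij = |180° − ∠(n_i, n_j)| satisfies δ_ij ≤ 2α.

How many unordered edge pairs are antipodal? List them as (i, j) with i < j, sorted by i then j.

α = atan 0.75 = 36.87°;  2α = 73.74°
n_0 = (-0.1414, +0.9899)
n_1 = (-0.9154, +0.4026)
n_2 = (-0.4352, -0.9003)
n_3 = (+0.4104, -0.9119)
n_4 = (+0.8788, -0.4772)
n_5 = (+0.7911, +0.6117)
  (0,1): δ = 121.87°  ·
  (0,2): δ = 33.93°  ✓
  (0,3): δ = 16.10°  ✓
  (0,4): δ = 53.37°  ✓
  (0,5): δ = 119.58°  ·
  (1,2): δ = 92.06°  ·
  (1,3): δ = 42.03°  ✓
  (1,4): δ = 4.76°  ✓
  (1,5): δ = 61.45°  ✓
  (2,3): δ = 129.98°  ·
  (2,4): δ = 92.71°  ·
  (2,5): δ = 26.49°  ✓
  (3,4): δ = 142.73°  ·
  (3,5): δ = 76.52°  ·
  (4,5): δ = 113.79°  ·
antipodal pairs: 7

count = 7; pairs: (0,2), (0,3), (0,4), (1,3), (1,4), (1,5), (2,5)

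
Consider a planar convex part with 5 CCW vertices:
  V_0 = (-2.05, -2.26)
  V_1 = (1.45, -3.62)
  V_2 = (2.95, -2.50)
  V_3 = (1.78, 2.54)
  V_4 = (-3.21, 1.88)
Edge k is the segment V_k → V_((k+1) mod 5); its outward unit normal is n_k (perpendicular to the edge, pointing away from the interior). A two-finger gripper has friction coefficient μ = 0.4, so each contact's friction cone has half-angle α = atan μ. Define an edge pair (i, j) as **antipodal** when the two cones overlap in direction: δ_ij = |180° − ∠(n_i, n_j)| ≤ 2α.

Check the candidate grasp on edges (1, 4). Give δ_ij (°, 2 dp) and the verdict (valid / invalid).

α = atan 0.4 = 21.80°;  2α = 43.60°
edge 1: e_1 = (+1.50, +1.12);  n_1 = (+0.5983, -0.8013)
edge 4: e_4 = (+1.16, -4.14);  n_4 = (-0.9629, -0.2698)
∠(n_1, n_4) = 111.09°
δ = |180° − 111.09°| = 68.91°
68.91° > 2α = 43.60°  →  invalid

δ = 68.91°, invalid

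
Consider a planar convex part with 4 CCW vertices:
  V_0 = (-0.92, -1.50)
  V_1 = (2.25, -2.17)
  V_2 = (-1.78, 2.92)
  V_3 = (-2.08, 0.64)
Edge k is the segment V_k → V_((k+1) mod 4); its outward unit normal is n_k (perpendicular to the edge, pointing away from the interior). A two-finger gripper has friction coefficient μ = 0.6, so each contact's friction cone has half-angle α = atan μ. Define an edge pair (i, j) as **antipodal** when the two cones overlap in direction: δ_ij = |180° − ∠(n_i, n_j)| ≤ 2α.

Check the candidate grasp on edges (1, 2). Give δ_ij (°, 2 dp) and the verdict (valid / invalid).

α = atan 0.6 = 30.96°;  2α = 61.93°
edge 1: e_1 = (-4.03, +5.09);  n_1 = (+0.7840, +0.6207)
edge 2: e_2 = (-0.30, -2.28);  n_2 = (-0.9915, +0.1305)
∠(n_1, n_2) = 134.13°
δ = |180° − 134.13°| = 45.87°
45.87° ≤ 2α = 61.93°  →  valid

δ = 45.87°, valid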